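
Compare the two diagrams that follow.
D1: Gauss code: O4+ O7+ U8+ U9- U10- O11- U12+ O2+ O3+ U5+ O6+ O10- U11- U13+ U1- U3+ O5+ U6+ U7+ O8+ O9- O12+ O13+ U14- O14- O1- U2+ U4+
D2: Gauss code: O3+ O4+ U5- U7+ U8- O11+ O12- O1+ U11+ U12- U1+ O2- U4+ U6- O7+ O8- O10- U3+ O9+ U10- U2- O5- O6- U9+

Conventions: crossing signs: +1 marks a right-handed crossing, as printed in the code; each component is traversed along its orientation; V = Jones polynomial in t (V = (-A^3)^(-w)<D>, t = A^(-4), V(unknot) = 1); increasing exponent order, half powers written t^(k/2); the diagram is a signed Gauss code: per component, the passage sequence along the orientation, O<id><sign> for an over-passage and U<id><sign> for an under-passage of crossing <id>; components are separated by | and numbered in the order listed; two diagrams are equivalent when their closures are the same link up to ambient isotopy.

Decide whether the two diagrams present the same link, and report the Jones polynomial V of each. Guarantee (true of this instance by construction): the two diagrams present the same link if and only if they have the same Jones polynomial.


equivalent: no
V(D1) = 2t - 2t^2 + 3t^3 - 3t^4 + 2t^5 - 2t^6 + t^7  (w +4, c 14, <D> = A^-16 - 2A^-12 + 2A^-8 - 3A^-4 + 3 - 2A^4 + 2A^8)
V(D2) = t^-4 - t^-3 + t^-2 - 2t^-1 + 2 - t + t^2  (w 0, c 12, <D> = A^-8 - A^-4 + 2 - 2A^4 + A^8 - A^12 + A^16)
why: comparing 2 Jones polynomials yields 2 groups


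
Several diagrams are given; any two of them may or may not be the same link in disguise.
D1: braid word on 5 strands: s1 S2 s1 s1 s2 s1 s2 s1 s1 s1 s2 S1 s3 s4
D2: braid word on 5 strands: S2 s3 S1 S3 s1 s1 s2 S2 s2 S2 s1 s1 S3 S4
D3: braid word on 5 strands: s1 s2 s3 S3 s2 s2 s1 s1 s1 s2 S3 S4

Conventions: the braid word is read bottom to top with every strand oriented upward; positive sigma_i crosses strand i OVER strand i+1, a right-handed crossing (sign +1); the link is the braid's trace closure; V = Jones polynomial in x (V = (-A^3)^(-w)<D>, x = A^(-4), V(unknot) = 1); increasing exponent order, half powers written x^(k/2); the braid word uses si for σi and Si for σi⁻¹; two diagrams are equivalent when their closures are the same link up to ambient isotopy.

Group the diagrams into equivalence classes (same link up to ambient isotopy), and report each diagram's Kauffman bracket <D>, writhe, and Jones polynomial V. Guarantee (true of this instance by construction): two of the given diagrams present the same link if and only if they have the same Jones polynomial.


equivalence classes: {D1, D3} | {D2}
D1 (bracket -A^-10 + A^-6 - A^-2 + A^2 - A^6 + A^10 + A^18; 14 crossings at w = +10): V = x^3 + x^5 - x^6 + x^7 - x^8 + x^9 - x^10
D2 (bracket -A^-16 + A^-12 + A^-4; 14 crossings at w = 0): V = x + x^3 - x^4
D3 (bracket -A^-22 + A^-18 - A^-14 + A^-10 - A^-6 + A^-2 + A^6; 12 crossings at w = +6): V = x^3 + x^5 - x^6 + x^7 - x^8 + x^9 - x^10
key observation: comparing 3 Jones polynomials yields 2 groups


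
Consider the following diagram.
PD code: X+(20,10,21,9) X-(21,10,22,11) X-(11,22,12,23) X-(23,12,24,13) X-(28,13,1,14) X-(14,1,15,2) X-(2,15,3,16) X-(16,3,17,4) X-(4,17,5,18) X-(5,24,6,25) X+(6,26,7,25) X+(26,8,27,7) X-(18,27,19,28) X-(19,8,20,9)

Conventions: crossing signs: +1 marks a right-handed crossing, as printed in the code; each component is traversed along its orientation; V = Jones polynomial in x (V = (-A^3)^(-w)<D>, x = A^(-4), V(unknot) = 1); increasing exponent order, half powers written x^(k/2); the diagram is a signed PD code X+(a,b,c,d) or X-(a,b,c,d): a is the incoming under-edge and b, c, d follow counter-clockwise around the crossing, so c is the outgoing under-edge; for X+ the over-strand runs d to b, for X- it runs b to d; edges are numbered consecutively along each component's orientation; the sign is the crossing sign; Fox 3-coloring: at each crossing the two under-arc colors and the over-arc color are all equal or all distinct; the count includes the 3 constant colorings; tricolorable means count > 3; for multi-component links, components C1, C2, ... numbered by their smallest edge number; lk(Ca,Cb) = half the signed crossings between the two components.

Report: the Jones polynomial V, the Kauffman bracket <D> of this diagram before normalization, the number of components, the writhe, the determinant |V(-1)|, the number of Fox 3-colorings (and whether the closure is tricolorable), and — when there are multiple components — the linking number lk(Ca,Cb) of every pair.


Jones polynomial: V(x) = -x^-12 + 2x^-11 - 3x^-10 + 4x^-9 - 5x^-8 + 4x^-7 - 3x^-6 + 3x^-5 - x^-4 + x^-3
<D> = A^-12 - A^-8 + 3A^-4 - 3 + 4A^4 - 5A^8 + 4A^12 - 3A^16 + 2A^20 - A^24; writhe -8
components 1, writhe -8 (14 crossings)
3-colorings: 9 of 3^14, det 27 — tricolorable
note: the span of V is 9, forcing >= 9 crossings in any diagram


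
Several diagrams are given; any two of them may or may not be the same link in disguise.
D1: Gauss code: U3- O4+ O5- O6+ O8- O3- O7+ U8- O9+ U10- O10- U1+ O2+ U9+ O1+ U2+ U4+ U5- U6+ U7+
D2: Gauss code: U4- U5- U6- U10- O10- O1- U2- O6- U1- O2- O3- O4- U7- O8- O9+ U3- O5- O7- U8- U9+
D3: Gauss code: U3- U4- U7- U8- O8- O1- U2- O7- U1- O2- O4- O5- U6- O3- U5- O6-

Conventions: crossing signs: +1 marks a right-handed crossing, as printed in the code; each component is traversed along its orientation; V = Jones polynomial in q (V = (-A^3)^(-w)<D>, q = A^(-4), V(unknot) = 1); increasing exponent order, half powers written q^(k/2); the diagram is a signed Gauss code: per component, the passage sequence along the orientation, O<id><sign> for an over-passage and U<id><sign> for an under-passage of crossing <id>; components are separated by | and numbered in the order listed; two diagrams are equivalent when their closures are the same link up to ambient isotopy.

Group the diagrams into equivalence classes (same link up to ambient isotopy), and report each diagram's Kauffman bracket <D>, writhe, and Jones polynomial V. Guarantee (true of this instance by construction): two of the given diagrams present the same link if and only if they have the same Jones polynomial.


classes: {D1} | {D2, D3}
V(D1) = q + q^3 - q^4  [10 crossings, <D> = -A^-10 + A^-6 + A^2, w = +2]
V(D2) = q^-8 - 2q^-7 + q^-6 - 2q^-5 + 2q^-4 + q^-2  [10 crossings, <D> = A^-16 + 2A^-8 - 2A^-4 + 1 - 2A^4 + A^8, w = -8]
D3 (bracket A^-16 + 2A^-8 - 2A^-4 + 1 - 2A^4 + A^8; 8 crossings at w = -8): V = q^-8 - 2q^-7 + q^-6 - 2q^-5 + 2q^-4 + q^-2
note: 2 classes among 3 diagrams; unequal V(q) rules out equality


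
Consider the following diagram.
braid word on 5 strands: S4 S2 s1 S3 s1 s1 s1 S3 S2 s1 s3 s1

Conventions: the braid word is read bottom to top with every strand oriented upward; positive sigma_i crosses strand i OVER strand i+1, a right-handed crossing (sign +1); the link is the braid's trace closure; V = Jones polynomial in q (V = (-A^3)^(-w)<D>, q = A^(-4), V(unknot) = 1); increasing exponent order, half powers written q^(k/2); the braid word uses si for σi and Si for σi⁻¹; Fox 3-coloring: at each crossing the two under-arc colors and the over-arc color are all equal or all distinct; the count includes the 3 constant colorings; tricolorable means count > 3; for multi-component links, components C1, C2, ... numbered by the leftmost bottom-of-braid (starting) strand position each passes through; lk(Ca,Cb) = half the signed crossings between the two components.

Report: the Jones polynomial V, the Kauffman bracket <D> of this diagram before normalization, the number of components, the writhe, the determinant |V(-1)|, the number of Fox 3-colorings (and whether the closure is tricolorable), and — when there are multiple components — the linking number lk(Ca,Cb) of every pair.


V(q) = q^-2 - q^-1 + 3 - 3q + 5q^2 - 4q^3 + 5q^4 - 4q^5 + 3q^6 - 2q^7 + q^8
bracket: A^-26 - 2A^-22 + 3A^-18 - 4A^-14 + 5A^-10 - 4A^-6 + 5A^-2 - 3A^2 + 3A^6 - A^10 + A^14, w = +2
3 components, writhe +2, over 12 crossings
lk(C1,C2) = +1
linking number lk(C1,C3) = +2
lk(C2,C3): -2
det 32, colorings 3 of 3^12 — not tricolorable
observation: det 32 = |V(-1)|; not divisible by 3, so not tricolorable


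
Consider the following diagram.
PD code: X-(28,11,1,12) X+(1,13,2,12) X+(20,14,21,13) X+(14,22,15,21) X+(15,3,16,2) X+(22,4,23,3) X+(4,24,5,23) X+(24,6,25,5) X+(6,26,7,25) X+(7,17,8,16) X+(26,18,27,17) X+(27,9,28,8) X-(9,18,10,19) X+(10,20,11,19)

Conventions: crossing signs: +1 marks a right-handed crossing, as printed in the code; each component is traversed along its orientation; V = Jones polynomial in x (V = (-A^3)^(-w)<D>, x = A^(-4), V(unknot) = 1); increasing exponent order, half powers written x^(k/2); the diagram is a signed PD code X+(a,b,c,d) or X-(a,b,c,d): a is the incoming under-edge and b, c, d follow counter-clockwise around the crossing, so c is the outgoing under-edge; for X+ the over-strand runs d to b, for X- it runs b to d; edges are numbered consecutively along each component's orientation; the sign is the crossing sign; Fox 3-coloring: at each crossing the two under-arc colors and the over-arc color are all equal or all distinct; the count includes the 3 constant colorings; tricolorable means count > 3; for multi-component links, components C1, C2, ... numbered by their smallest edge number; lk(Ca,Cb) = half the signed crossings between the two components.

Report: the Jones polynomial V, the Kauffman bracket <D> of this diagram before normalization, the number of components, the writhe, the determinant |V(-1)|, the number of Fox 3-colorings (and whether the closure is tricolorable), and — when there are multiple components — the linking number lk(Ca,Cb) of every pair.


V(x) = x^4 + x^6 - x^10
bracket: -A^-10 + A^6 + A^14, w = +10
1 component, writhe +10, over 14 crossings
det 1, colorings 3 of 3^14 — not tricolorable
observation: w = +10 (over 14 crossings) is diagram-only; (-A^3)^(-10) removes it from V


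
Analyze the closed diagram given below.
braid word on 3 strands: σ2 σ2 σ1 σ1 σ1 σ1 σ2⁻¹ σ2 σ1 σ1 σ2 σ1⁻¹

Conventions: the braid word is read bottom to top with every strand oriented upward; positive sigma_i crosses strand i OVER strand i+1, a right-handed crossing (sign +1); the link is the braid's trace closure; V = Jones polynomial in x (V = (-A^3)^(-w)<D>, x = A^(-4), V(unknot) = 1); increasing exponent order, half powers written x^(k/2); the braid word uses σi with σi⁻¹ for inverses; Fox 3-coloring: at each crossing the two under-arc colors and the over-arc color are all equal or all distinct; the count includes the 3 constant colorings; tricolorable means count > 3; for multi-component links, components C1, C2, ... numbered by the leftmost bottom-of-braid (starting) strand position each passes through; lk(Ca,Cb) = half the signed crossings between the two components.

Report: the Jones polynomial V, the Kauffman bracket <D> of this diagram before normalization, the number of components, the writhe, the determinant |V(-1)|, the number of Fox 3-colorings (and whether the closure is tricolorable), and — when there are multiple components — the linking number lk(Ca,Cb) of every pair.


V = x^3 - x^4 + 3x^5 - 3x^6 + 4x^7 - 5x^8 + 4x^9 - 3x^10 + 2x^11 - x^12
<D> = -A^-24 + 2A^-20 - 3A^-16 + 4A^-12 - 5A^-8 + 4A^-4 - 3 + 3A^4 - A^8 + A^12 (w = +8)
1 component over 12 crossings, w = +8
9 Fox colorings among 3^12, |V(-1)| = 27: tricolorable
why: w = +8 shifts under R1 moves; the (-A^3)^(-8) factor cancels that in V


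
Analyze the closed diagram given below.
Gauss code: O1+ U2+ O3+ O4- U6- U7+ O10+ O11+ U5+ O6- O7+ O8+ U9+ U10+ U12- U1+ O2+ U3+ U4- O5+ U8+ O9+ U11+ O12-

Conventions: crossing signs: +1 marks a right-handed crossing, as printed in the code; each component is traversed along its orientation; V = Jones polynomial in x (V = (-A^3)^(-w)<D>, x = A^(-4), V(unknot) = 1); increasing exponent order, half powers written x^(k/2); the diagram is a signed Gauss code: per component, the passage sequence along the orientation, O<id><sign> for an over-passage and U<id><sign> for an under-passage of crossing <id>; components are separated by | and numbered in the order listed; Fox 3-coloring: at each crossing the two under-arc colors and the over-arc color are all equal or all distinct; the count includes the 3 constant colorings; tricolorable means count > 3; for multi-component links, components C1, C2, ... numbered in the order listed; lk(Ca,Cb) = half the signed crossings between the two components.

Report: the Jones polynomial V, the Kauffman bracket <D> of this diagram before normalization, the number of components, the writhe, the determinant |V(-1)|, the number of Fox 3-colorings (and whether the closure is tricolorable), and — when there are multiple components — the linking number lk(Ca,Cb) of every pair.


Jones polynomial: V(x) = x^2 + x^4 - x^5 + x^6 - x^7
<D> = -A^-10 + A^-6 - A^-2 + A^2 + A^10; writhe +6
components 1, writhe +6 (12 crossings)
3-colorings: 3 of 3^12, det 5 — not tricolorable
note: det 5 = |V(-1)|; not divisible by 3, so not tricolorable


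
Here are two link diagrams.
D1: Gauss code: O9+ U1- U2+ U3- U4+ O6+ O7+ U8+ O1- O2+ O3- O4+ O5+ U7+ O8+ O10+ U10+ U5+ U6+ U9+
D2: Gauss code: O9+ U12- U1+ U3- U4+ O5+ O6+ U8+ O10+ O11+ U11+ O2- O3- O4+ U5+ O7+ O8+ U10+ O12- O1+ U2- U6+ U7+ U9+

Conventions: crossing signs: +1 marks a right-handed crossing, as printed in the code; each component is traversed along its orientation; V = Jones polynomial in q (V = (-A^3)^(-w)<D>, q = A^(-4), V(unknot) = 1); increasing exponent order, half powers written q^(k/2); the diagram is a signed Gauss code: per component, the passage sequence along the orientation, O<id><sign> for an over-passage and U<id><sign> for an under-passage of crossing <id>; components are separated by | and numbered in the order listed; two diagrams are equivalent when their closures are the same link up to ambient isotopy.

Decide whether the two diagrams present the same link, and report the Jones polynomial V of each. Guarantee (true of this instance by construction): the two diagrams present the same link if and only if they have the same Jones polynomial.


same link: yes
V(D1) = q + q^3 - q^4  [10 crossings, <D> = -A^2 + A^6 + A^14, w = +6]
D2 (bracket -A^2 + A^6 + A^14; 12 crossings at w = +6): V = q + q^3 - q^4
note: one V(q) for all 2 diagrams — one class (guaranteed)


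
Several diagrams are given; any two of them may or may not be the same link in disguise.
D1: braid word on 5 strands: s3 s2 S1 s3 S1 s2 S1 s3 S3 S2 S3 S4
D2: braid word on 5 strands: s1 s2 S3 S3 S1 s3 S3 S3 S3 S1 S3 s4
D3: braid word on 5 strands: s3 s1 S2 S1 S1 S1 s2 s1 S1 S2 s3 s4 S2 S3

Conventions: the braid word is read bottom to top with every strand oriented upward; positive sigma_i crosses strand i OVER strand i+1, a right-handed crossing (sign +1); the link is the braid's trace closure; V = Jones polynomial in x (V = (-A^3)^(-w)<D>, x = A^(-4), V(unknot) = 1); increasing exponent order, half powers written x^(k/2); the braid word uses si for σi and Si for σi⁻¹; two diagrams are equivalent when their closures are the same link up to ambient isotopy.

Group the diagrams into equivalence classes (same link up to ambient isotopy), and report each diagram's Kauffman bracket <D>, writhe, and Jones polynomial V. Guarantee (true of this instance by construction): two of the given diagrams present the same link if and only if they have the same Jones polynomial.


grouping into links: {D1} | {D2} | {D3}
V(D1) = -x^-4 + x^-3 + x^-1  (w -2, c 12, <D> = A^-2 + A^6 - A^10)
V(D2) = -x^-7 + x^-6 - x^-5 + x^-4 + x^-2  [12 crossings, <D> = A^-4 + A^4 - A^8 + A^12 - A^16, w = -4]
V(D3) = -x^-6 + x^-5 - x^-4 + 2x^-3 - x^-2 + x^-1  [14 crossings, <D> = A^-2 - A^2 + 2A^6 - A^10 + A^14 - A^18, w = -2]
why: comparing 3 Jones polynomials yields 3 groups


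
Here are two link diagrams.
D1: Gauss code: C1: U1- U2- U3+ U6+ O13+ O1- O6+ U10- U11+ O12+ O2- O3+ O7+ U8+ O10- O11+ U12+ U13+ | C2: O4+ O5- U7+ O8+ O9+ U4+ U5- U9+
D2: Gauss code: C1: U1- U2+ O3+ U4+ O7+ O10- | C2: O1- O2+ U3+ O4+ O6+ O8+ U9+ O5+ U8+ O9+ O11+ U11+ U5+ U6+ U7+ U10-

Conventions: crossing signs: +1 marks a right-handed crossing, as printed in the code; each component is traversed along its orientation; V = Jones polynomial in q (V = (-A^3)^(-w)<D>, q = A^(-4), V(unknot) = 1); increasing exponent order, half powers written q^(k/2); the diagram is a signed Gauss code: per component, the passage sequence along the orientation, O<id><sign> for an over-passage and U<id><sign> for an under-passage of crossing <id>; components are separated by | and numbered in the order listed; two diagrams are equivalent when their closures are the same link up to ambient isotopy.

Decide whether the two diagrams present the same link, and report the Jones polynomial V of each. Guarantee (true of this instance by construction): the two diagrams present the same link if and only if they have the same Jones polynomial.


equivalent: no
D1 (bracket A^5 + A^13; 13 crossings at w = +5): V = -q^(1/2) - q^(5/2)
V(D2) = -q^(3/2) - 2q^(7/2) + q^(9/2) - q^(11/2) + q^(13/2)  (w +7, c 11, <D> = -A^-5 + A^-1 - A^3 + 2A^7 + A^15)
key observation: 2 classes among 2 diagrams; unequal V(q) rules out equality


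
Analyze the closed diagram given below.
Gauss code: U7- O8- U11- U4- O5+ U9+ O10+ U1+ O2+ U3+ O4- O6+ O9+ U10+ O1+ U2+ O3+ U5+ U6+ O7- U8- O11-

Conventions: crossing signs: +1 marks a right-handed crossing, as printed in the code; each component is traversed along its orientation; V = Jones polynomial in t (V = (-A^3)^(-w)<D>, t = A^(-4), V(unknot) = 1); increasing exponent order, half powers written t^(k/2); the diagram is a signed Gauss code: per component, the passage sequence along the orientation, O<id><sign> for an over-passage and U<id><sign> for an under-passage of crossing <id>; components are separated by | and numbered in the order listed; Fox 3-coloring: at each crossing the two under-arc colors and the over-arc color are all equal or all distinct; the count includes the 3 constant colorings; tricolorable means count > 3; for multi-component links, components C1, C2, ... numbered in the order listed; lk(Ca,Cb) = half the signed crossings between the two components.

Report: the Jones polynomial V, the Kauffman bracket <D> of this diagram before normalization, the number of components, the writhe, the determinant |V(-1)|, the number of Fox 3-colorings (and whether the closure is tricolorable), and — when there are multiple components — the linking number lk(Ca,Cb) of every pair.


Jones polynomial: V(t) = -t^-2 + t^-1 - 1 + 3t - 2t^2 + 3t^3 - 2t^4 + t^5 - t^6
<D> = A^-15 - A^-11 + 2A^-7 - 3A^-3 + 2A - 3A^5 + A^9 - A^13 + A^17; writhe +3
components 1, writhe +3 (11 crossings)
3-colorings: 9 of 3^11, det 15 — tricolorable
note: det 15 = |V(-1)|; divisible by 3, so tricolorable


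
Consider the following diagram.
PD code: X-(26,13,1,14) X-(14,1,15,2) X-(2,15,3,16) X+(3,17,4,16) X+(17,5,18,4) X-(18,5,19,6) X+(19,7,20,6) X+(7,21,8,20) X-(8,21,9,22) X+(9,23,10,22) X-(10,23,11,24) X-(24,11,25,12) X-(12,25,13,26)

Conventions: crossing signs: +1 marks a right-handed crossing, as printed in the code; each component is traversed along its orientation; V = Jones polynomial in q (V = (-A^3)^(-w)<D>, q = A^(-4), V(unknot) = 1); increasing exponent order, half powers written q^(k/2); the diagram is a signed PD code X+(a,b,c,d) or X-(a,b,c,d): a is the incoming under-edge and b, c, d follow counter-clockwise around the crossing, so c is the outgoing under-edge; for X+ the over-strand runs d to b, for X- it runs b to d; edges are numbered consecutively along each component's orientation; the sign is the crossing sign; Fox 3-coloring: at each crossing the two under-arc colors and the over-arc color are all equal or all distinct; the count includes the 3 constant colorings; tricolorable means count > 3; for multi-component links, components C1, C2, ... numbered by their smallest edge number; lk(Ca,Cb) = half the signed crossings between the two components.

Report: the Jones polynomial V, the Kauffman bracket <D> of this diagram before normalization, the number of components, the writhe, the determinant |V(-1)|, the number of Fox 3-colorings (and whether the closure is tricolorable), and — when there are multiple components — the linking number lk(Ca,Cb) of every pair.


V = -q^-4 + q^-3 + q^-1
<D> = -A^-5 - A^3 + A^7 (w = -3)
1 component over 13 crossings, w = -3
9 Fox colorings among 3^13, |V(-1)| = 3: tricolorable
why: the span of V is 3, forcing >= 3 crossings in any diagram


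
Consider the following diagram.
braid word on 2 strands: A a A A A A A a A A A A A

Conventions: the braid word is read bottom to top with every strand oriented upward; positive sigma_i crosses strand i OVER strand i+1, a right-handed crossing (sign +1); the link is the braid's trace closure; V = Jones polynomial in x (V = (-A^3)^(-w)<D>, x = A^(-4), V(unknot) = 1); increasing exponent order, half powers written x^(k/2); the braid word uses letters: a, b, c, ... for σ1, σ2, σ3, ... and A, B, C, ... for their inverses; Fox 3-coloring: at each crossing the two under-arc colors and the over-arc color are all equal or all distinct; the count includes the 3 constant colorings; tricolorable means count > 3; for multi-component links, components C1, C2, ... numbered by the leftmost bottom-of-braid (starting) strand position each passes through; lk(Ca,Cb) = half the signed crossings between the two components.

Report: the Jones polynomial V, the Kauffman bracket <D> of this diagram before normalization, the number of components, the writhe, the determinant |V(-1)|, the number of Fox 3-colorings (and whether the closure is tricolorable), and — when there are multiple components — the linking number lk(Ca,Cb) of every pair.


Jones polynomial: V(x) = -x^-13 + x^-12 - x^-11 + x^-10 - x^-9 + x^-8 - x^-7 + x^-6 + x^-4
<D> = -A^-11 - A^-3 + A - A^5 + A^9 - A^13 + A^17 - A^21 + A^25; writhe -9
components 1, writhe -9 (13 crossings)
3-colorings: 9 of 3^13, det 9 — tricolorable
note: free reduction leaves σ1⁻¹ σ1⁻¹ σ1⁻¹ σ1⁻¹ σ1⁻¹ σ1⁻¹ σ1⁻¹ σ1⁻¹ σ1⁻¹ of the original 13 letters


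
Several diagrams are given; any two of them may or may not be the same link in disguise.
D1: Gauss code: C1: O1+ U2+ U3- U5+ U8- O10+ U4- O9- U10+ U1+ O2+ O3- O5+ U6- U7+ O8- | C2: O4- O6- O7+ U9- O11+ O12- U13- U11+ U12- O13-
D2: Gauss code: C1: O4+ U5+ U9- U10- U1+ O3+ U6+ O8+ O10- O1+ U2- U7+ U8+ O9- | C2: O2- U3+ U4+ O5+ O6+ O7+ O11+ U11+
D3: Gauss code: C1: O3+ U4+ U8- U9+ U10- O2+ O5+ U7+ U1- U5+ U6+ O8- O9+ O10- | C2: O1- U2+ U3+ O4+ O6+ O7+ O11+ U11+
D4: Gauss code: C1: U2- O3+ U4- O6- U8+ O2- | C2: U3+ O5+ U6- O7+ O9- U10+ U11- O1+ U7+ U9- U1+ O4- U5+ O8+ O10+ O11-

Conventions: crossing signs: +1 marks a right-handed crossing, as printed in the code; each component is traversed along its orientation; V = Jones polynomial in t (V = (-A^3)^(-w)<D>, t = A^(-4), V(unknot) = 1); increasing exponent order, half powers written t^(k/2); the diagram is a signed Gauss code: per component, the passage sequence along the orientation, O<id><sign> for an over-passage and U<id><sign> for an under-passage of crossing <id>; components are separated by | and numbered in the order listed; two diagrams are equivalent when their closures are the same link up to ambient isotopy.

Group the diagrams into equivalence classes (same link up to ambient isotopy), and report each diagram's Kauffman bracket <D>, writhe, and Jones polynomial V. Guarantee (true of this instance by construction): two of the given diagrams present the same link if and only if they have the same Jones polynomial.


equivalence classes: {D1} | {D2, D3} | {D4}
D1 (bracket A^-1 + A^7; 13 crossings at w = -1): V = -t^(-5/2) - t^(-1/2)
D2 (bracket A^-3 + A^5 - A^9 + A^13; 11 crossings at w = +5): V = -t^(1/2) + t^(3/2) - t^(5/2) - t^(9/2)
V(D3) = -t^(1/2) + t^(3/2) - t^(5/2) - t^(9/2)  (w +5, c 11, <D> = A^-3 + A^5 - A^9 + A^13)
V(D4) = -t^(-3/2) + t^(-1/2) - 2t^(1/2) + t^(3/2) - 2t^(5/2) + t^(7/2)  [11 crossings, <D> = -A^-11 + 2A^-7 - A^-3 + 2A - A^5 + A^9, w = +1]
key observation: 3 classes among 4 diagrams; unequal V(t) rules out equality


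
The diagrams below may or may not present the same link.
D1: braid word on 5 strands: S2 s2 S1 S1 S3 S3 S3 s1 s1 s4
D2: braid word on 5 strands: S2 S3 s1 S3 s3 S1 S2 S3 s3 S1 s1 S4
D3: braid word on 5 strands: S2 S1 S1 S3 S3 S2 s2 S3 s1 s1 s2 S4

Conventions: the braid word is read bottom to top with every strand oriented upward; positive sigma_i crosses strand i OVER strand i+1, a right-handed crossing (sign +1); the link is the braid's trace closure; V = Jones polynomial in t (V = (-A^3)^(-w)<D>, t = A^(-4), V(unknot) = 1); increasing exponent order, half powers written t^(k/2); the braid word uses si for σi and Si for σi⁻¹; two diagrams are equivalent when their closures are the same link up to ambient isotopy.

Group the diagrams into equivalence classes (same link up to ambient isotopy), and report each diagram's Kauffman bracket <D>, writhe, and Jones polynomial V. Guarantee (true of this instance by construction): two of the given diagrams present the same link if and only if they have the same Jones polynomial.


equivalence classes: {D1, D3} | {D2}
D1 (bracket A^-6 + 2A^-2 + 2A^2 + A^6 - A^10 - A^14; 10 crossings at w = -2): V = -t^-5 - t^-4 + t^-3 + 2t^-2 + 2t^-1 + 1
V(D2) = t^-3 + t^-2 + t^-1 + 1  (w -4, c 12, <D> = A^-12 + A^-8 + A^-4 + 1)
V(D3) = -t^-5 - t^-4 + t^-3 + 2t^-2 + 2t^-1 + 1  (w -4, c 12, <D> = A^-12 + 2A^-8 + 2A^-4 + 1 - A^4 - A^8)
observation: 2 classes among 3 diagrams; unequal V(t) rules out equality


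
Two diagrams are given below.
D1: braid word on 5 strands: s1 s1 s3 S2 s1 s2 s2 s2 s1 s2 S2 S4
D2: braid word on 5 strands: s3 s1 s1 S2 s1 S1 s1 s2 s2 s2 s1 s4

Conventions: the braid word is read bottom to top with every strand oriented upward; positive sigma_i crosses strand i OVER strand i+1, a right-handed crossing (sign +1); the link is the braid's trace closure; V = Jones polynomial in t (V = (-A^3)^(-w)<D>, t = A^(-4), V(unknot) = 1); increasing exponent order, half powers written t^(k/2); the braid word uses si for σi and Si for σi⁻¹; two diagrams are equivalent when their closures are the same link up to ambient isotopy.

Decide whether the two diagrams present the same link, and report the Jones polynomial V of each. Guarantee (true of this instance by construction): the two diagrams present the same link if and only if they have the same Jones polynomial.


equivalent: yes
V(D1) = t^2 - t^3 + 3t^4 - 3t^5 + 3t^6 - 3t^7 + 2t^8 - t^9  (w +6, c 12, <D> = -A^-18 + 2A^-14 - 3A^-10 + 3A^-6 - 3A^-2 + 3A^2 - A^6 + A^10)
D2 (bracket -A^-12 + 2A^-8 - 3A^-4 + 3 - 3A^4 + 3A^8 - A^12 + A^16; 12 crossings at w = +8): V = t^2 - t^3 + 3t^4 - 3t^5 + 3t^6 - 3t^7 + 2t^8 - t^9
why: all 2 diagrams share one V(t), hence one class


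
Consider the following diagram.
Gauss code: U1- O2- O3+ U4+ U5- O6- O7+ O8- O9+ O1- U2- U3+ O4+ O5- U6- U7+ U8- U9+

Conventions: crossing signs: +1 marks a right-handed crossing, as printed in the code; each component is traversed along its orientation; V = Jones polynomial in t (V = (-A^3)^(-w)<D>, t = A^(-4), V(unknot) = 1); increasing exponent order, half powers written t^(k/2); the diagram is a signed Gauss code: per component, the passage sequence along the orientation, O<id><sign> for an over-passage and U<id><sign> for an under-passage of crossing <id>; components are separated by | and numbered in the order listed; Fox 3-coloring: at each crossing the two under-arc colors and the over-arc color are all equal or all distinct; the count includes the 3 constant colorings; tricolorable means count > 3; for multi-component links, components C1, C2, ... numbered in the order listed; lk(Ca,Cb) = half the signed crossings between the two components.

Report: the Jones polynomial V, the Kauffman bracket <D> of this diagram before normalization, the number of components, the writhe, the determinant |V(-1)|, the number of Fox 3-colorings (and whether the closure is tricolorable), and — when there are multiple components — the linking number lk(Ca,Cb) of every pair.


V = 1
<D> = -A^-3 (w = -1)
1 component over 9 crossings, w = -1
3 Fox colorings among 3^9, |V(-1)| = 1: not tricolorable
why: |V(-1)| = 1: so not tricolorable, since 3 does not divide 1


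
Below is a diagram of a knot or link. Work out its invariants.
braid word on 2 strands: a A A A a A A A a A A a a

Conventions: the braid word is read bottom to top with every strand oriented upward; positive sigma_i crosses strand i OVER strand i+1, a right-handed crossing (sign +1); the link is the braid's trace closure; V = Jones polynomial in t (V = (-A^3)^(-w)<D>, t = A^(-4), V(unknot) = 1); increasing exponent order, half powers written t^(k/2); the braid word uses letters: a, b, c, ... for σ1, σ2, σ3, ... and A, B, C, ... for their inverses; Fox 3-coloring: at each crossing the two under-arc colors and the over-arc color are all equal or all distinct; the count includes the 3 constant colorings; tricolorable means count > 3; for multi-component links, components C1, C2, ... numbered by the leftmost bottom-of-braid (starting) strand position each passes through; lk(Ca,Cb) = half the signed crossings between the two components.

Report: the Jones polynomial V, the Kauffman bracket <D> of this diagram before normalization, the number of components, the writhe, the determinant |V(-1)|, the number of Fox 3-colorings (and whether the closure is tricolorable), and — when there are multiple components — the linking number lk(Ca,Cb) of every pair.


Jones polynomial: V(t) = -t^-4 + t^-3 + t^-1
<D> = -A^-5 - A^3 + A^7; writhe -3
components 1, writhe -3 (13 crossings)
3-colorings: 9 of 3^13, det 3 — tricolorable
note: a (2,3) torus form — a single generator 3 times


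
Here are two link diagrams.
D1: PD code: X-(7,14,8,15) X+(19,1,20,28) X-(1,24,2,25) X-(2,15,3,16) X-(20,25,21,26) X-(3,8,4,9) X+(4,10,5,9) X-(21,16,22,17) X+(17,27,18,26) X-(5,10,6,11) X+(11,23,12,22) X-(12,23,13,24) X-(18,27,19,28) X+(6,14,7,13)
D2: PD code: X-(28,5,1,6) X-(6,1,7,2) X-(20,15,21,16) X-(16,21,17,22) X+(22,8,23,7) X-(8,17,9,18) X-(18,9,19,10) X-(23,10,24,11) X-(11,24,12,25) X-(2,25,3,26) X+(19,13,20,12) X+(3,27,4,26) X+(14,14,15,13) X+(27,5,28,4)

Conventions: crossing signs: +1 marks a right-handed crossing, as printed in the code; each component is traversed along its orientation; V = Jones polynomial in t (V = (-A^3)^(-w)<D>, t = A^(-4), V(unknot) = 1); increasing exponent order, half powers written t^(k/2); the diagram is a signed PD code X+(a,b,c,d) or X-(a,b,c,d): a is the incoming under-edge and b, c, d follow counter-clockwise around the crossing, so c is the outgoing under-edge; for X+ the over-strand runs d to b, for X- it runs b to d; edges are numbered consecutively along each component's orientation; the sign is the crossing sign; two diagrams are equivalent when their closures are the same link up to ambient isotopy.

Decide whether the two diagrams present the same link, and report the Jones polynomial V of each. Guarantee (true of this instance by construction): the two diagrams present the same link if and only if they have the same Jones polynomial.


same link: no
V(D1) = 1  [14 crossings, <D> = A^-12, w = -4]
V(D2) = -t^-6 + t^-5 - t^-4 + 2t^-3 - t^-2 + t^-1  (w -4, c 14, <D> = A^-8 - A^-4 + 2 - A^4 + A^8 - A^12)
note: 2 classes among 2 diagrams; unequal V(t) rules out equality


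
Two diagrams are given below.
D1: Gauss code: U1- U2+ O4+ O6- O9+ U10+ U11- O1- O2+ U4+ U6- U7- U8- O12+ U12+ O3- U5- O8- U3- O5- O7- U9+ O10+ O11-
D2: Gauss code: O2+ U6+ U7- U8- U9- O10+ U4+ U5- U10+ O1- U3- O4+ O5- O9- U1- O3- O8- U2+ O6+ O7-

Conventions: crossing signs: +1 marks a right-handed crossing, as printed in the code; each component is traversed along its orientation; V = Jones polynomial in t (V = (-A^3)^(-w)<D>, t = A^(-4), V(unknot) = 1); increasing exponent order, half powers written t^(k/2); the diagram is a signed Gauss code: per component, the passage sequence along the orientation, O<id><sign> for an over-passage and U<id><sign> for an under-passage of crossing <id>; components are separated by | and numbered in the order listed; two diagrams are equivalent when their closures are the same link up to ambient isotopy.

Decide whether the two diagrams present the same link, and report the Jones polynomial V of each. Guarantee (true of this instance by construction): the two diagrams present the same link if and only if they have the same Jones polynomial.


same link: yes
V(D1) = -t^-4 + t^-3 + t^-1  [12 crossings, <D> = A^-2 + A^6 - A^10, w = -2]
V(D2) = -t^-4 + t^-3 + t^-1  [10 crossings, <D> = A^-2 + A^6 - A^10, w = -2]
insight: one V(t) for all 2 diagrams — one class (guaranteed)


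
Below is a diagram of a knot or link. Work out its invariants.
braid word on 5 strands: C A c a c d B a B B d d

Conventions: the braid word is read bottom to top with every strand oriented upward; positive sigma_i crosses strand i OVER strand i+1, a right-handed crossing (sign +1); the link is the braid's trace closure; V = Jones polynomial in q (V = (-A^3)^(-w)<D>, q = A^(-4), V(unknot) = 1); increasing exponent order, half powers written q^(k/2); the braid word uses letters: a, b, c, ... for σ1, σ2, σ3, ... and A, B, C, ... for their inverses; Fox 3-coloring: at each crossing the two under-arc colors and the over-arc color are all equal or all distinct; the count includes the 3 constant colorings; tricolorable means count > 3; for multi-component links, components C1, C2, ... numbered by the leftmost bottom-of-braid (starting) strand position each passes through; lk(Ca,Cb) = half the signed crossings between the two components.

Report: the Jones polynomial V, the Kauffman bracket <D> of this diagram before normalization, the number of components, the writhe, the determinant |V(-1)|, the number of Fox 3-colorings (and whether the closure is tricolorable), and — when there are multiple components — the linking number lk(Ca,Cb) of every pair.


Jones polynomial: V(q) = -q^-3 + q^-2 - q^-1 + 3 - q + q^2 - q^3
<D> = -A^-6 + A^-2 - A^2 + 3A^6 - A^10 + A^14 - A^18; writhe +2
components 1, writhe +2 (12 crossings)
3-colorings: 27 of 3^12, det 9 — tricolorable
note: V spans 6 powers of q: at least 6 crossings in any diagram


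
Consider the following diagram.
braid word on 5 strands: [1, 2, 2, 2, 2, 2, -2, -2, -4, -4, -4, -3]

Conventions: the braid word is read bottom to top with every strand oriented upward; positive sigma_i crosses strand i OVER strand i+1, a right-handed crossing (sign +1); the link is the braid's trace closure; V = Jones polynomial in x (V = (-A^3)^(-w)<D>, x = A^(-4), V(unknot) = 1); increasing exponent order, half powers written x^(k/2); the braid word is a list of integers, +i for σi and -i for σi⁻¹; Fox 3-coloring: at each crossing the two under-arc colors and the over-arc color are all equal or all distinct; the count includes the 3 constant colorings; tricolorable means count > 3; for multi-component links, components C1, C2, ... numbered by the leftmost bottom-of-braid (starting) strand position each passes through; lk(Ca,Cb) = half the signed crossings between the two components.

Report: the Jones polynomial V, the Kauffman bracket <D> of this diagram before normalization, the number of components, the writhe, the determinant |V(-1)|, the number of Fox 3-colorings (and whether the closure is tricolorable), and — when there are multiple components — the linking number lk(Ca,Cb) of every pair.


Jones polynomial: V(x) = -x^-3 + x^-2 - x^-1 + 3 - x + x^2 - x^3
<D> = -A^-12 + A^-8 - A^-4 + 3 - A^4 + A^8 - A^12; writhe 0
components 1, writhe 0 (12 crossings)
3-colorings: 27 of 3^12, det 9 — tricolorable
note: w = 0 (over 12 crossings) is diagram-only; (-A^3)^(0) removes it from V


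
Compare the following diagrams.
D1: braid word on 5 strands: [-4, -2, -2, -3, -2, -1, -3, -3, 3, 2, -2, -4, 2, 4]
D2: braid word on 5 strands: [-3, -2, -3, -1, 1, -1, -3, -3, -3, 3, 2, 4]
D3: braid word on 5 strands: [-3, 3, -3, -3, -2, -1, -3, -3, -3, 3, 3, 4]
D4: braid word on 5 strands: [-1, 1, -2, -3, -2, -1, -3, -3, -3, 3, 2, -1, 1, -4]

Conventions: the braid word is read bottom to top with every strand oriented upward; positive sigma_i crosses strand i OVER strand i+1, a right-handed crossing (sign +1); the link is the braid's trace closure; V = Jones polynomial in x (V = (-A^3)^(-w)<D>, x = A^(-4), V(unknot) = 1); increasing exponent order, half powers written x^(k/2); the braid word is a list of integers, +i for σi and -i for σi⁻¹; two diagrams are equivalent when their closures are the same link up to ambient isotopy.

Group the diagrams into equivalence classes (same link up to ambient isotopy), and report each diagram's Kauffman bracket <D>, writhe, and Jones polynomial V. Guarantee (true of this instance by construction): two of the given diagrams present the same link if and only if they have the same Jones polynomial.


classes: {D1, D2, D3, D4}
V(D1) = -x^-4 + x^-3 + x^-1  [14 crossings, <D> = A^-14 + A^-6 - A^-2, w = -6]
D2 (bracket A^-8 + 1 - A^4; 12 crossings at w = -4): V = -x^-4 + x^-3 + x^-1
V(D3) = -x^-4 + x^-3 + x^-1  [12 crossings, <D> = A^-8 + 1 - A^4, w = -4]
V(D4) = -x^-4 + x^-3 + x^-1  (w -6, c 14, <D> = A^-14 + A^-6 - A^-2)
note: all 4 diagrams share one V(x), hence one class


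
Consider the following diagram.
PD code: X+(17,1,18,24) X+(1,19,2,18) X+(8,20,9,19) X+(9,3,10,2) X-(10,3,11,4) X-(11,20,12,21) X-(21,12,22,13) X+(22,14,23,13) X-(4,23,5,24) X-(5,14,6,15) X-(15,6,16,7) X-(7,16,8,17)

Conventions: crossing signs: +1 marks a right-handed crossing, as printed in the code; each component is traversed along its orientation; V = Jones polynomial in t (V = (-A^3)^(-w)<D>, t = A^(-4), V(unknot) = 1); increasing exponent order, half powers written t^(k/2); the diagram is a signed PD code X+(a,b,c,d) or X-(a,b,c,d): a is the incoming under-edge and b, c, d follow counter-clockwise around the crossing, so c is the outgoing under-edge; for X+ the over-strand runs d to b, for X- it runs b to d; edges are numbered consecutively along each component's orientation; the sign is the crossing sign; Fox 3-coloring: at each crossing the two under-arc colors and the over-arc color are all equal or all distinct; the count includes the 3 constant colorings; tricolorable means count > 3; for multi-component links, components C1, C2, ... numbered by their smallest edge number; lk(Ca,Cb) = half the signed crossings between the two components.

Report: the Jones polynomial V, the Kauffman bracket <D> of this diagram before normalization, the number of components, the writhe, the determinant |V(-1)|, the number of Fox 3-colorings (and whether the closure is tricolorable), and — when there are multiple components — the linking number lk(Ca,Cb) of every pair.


Jones polynomial: V(t) = -t^-4 + t^-3 + t^-1
<D> = A^-2 + A^6 - A^10; writhe -2
components 1, writhe -2 (12 crossings)
3-colorings: 9 of 3^12, det 3 — tricolorable
note: the span of V is 3, forcing >= 3 crossings in any diagram


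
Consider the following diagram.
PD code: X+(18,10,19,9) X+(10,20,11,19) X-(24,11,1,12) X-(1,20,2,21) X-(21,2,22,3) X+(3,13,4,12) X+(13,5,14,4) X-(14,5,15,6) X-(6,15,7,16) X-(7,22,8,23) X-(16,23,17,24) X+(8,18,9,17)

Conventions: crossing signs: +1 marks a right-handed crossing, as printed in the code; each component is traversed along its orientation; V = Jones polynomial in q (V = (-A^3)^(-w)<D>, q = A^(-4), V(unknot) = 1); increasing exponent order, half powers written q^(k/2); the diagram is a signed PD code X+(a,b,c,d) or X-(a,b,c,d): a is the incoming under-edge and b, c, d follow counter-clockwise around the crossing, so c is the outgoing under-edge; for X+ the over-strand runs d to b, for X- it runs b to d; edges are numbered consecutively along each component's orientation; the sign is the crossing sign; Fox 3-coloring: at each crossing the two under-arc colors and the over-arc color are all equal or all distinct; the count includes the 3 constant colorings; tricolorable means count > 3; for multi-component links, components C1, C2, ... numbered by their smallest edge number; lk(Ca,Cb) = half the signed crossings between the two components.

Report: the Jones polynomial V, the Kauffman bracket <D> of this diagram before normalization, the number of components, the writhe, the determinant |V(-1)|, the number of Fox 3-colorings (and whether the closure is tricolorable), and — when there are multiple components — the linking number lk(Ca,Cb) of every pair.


V = -q^-5 + q^-4 - q^-3 + 2q^-2 - q^-1 + 2 - q
<D> = -A^-10 + 2A^-6 - A^-2 + 2A^2 - A^6 + A^10 - A^14 (w = -2)
1 component over 12 crossings, w = -2
9 Fox colorings among 3^12, |V(-1)| = 9: tricolorable
why: w = -2 (over 12 crossings) is diagram-only; (-A^3)^(2) removes it from V
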